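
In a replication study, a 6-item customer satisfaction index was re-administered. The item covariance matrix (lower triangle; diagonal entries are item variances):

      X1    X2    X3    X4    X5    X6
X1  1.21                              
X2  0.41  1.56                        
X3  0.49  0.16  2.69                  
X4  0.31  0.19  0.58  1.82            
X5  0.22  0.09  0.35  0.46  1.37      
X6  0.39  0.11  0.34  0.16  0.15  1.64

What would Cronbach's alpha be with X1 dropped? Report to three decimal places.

α = 0.454

Remaining items: X2, X3, X4, X5, X6 (k = 5).
ΣVar(i) = 1.56 + 2.69 + 1.82 + 1.37 + 1.64 = 9.08
σ²_T = 9.08 + 2 × 2.59 = 14.26
α (item deleted) = (5/4)·(1 − 9.08/14.26) = 0.454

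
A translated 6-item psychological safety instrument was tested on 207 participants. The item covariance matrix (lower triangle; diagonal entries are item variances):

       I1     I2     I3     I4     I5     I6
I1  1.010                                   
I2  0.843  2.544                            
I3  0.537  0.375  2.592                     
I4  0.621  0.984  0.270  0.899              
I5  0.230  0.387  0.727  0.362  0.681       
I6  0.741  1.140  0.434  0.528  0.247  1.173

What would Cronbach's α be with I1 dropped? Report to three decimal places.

Remaining items: I2, I3, I4, I5, I6 (k = 5).
ΣVar(i) = 2.544 + 2.592 + 0.899 + 0.681 + 1.173 = 7.889
σ²_total = 7.889 + 2 × 5.454 = 18.797
α (item deleted) = (5/4)·(1 − 7.889/18.797) = 0.725

α = 0.725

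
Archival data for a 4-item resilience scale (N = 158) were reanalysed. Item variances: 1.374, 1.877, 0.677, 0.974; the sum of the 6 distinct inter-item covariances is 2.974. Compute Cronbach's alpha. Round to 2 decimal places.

sum of item variances = 1.374 + 1.877 + 0.677 + 0.974 = 4.902
Sum of distinct covariances = 2.974
σ²_T = sum of item variances + 2·Σcov = 4.902 + 2 × 2.974 = 10.850
α = (4/3)·(1 − 4.902/10.850) = 0.73

Cronbach's alpha = 0.73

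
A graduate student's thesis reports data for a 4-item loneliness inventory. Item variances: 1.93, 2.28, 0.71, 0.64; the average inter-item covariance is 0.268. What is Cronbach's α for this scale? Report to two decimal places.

α = 0.49

Σσ²ᵢ = 1.93 + 2.28 + 0.71 + 0.64 = 5.56
Sum of the 6 distinct covariances = 6 × 0.268 = 1.608
Var(T) = Σσ²ᵢ + 2·Σcov = 5.56 + 2 × 1.608 = 8.776
α = (4/3)·(1 − 5.56/8.776) = 0.49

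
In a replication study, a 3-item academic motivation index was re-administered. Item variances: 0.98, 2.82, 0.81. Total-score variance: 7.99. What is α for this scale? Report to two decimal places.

α = 0.63

Σσ²ᵢ = 0.98 + 2.82 + 0.81 = 4.61
α = (k/(k−1))·(1 − Σσ²ᵢ/σ²_total) = (3/2)·(1 − 4.61/7.99) = 0.63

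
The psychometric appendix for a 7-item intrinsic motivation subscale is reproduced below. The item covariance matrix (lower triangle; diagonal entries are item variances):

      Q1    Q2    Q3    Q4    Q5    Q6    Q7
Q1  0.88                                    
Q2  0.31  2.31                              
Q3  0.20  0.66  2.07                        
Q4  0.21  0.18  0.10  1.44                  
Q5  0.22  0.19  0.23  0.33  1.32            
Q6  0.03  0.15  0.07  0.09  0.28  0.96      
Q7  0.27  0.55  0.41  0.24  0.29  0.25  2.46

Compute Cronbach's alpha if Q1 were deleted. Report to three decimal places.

Cronbach's alpha = 0.519

Remaining items: Q2, Q3, Q4, Q5, Q6, Q7 (k = 6).
sum of item variances = 2.31 + 2.07 + 1.44 + 1.32 + 0.96 + 2.46 = 10.56
Var(T) = 10.56 + 2 × 4.02 = 18.60
α (item deleted) = (6/5)·(1 − 10.56/18.60) = 0.519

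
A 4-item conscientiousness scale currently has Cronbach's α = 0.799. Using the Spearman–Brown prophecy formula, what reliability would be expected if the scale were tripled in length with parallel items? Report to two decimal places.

Length factor m = 3
α' = m·α / (1 + (m−1)·α)
   = 3 × 0.799 / (1 + (3 − 1) × 0.799)
   = 2.3970 / 2.5980 = 0.92

predicted reliability = 0.92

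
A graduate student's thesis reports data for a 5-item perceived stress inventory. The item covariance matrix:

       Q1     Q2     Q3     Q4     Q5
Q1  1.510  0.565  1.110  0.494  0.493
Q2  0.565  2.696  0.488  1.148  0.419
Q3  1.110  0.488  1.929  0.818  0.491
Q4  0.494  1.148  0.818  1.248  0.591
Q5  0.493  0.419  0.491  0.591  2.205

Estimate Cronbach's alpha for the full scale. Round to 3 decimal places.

ΣVar(i) = 1.510 + 2.696 + 1.929 + 1.248 + 2.205 = 9.588
Sum of the distinct covariances = 6.617
total variance = 9.588 + 2 × 6.617 = 22.822
α = (k/(k−1))·(1 − ΣVar(i)/total variance) = (5/4)·(1 − 9.588/22.822) = 0.725

α = 0.725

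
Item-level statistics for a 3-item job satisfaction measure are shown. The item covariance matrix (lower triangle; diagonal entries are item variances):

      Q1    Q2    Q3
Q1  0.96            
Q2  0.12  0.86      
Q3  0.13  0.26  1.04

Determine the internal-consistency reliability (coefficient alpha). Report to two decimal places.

coefficient alpha = 0.39

sum of item variances = 0.96 + 0.86 + 1.04 = 2.86
Sum of off-diagonal covariances = 0.51
σ²_total = 2.86 + 2 × 0.51 = 3.88
α = (k/(k−1))·(1 − sum of item variances/σ²_total) = (3/2)·(1 − 2.86/3.88) = 0.39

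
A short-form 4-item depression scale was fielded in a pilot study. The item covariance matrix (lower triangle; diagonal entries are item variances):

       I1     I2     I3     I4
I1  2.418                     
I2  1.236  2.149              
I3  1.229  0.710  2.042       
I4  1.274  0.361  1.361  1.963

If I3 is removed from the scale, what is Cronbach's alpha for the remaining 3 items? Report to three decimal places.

Cronbach's alpha = 0.702

Remaining items: I1, I2, I4 (k = 3).
sum of item variances = 2.418 + 2.149 + 1.963 = 6.530
σ²_total = 6.530 + 2 × 2.871 = 12.272
α (item deleted) = (3/2)·(1 − 6.530/12.272) = 0.702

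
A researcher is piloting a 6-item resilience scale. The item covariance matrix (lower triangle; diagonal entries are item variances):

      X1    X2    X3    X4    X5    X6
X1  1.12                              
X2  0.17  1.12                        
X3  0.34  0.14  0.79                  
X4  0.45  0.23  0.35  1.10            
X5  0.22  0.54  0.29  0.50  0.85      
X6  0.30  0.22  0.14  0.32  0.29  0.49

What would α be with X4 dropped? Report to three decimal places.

α = 0.685

Remaining items: X1, X2, X3, X5, X6 (k = 5).
Σσ²ᵢ = 1.12 + 1.12 + 0.79 + 0.85 + 0.49 = 4.37
σ²_T = 4.37 + 2 × 2.65 = 9.67
α (item deleted) = (5/4)·(1 − 4.37/9.67) = 0.685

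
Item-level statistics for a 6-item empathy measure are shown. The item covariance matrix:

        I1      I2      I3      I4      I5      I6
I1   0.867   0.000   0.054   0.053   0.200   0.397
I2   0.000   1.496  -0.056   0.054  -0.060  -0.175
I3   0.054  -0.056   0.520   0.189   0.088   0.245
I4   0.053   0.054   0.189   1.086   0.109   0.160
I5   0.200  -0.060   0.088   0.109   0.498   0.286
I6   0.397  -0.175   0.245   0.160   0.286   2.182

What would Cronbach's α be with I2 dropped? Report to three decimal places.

α = 0.511

Remaining items: I1, I3, I4, I5, I6 (k = 5).
Σσ²ᵢ = 0.867 + 0.520 + 1.086 + 0.498 + 2.182 = 5.153
total variance = 5.153 + 2 × 1.781 = 8.715
α (item deleted) = (5/4)·(1 − 5.153/8.715) = 0.511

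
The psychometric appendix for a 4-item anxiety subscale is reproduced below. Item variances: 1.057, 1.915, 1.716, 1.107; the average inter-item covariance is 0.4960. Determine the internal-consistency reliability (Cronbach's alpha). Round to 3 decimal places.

Cronbach's alpha = 0.676

ΣVar(i) = 1.057 + 1.915 + 1.716 + 1.107 = 5.795
Sum of the 6 distinct covariances = 6 × 0.4960 = 2.9760
total variance = ΣVar(i) + 2·Σcov = 5.795 + 2 × 2.9760 = 11.7470
α = (4/3)·(1 − 5.795/11.7470) = 0.676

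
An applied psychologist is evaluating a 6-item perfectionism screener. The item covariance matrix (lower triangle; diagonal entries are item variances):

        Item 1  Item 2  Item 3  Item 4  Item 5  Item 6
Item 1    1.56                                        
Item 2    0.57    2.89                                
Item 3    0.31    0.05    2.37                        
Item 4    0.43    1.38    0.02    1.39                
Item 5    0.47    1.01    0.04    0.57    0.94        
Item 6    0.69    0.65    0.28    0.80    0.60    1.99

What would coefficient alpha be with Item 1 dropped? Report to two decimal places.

Remaining items: Item 2, Item 3, Item 4, Item 5, Item 6 (k = 5).
Σσ²ᵢ = 2.89 + 2.37 + 1.39 + 0.94 + 1.99 = 9.58
total variance = 9.58 + 2 × 5.40 = 20.38
α (item deleted) = (5/4)·(1 − 9.58/20.38) = 0.66

α = 0.66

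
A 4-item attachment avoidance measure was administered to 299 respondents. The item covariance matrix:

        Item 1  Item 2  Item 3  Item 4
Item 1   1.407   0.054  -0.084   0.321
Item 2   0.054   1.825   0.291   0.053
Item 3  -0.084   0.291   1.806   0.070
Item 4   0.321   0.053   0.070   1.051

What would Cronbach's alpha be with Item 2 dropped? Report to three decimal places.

Cronbach's alpha = 0.189

Remaining items: Item 1, Item 3, Item 4 (k = 3).
sum of item variances = 1.407 + 1.806 + 1.051 = 4.264
Var(T) = 4.264 + 2 × 0.307 = 4.878
α (item deleted) = (3/2)·(1 − 4.264/4.878) = 0.189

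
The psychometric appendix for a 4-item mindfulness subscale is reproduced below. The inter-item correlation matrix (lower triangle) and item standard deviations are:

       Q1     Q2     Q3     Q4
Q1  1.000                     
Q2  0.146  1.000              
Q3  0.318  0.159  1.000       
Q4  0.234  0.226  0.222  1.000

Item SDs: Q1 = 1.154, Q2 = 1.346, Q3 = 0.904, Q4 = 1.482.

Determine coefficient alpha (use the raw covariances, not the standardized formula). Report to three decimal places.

α = 0.509

Σσ²ᵢ = 1.154² + 1.346² + 0.904² + 1.482² = 6.1570
Covariances σ_ij = r_ij · s_i · s_j:
  σ(Q1,Q2) = 0.146 × 1.154 × 1.346 = 0.2268
  σ(Q1,Q3) = 0.318 × 1.154 × 0.904 = 0.3317
  σ(Q1,Q4) = 0.234 × 1.154 × 1.482 = 0.4002
  σ(Q2,Q3) = 0.159 × 1.346 × 0.904 = 0.1935
  σ(Q2,Q4) = 0.226 × 1.346 × 1.482 = 0.4508
  σ(Q3,Q4) = 0.222 × 0.904 × 1.482 = 0.2974
σ²_T = Σσ²ᵢ + 2·Σσ_ij = 6.1570 + 2 × 1.9004 = 9.9578
α = (4/3)·(1 − 6.1570/9.9578) = 0.509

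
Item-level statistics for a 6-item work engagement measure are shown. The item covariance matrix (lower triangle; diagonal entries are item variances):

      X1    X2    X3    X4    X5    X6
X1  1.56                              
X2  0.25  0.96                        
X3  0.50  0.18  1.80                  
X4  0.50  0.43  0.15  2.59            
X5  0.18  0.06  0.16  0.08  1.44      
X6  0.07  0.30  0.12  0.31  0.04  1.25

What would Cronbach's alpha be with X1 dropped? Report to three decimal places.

Cronbach's alpha = 0.391

Remaining items: X2, X3, X4, X5, X6 (k = 5).
ΣVar(i) = 0.96 + 1.80 + 2.59 + 1.44 + 1.25 = 8.04
Var(T) = 8.04 + 2 × 1.83 = 11.70
α (item deleted) = (5/4)·(1 − 8.04/11.70) = 0.391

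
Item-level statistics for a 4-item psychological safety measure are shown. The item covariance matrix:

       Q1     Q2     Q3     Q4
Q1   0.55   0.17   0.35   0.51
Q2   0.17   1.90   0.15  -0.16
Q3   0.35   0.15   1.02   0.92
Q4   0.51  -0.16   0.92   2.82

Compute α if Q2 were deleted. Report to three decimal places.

Remaining items: Q1, Q3, Q4 (k = 3).
Σσᵢ² = 0.55 + 1.02 + 2.82 = 4.39
σ²_total = 4.39 + 2 × 1.78 = 7.95
α (item deleted) = (3/2)·(1 − 4.39/7.95) = 0.672

α = 0.672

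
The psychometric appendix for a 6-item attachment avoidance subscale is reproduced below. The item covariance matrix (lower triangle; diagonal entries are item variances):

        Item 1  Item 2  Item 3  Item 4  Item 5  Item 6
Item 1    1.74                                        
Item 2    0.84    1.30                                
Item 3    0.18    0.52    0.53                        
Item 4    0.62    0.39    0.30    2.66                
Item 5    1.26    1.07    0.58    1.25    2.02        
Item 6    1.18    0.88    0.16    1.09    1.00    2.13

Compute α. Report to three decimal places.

α = 0.823

sum of item variances = 1.74 + 1.30 + 0.53 + 2.66 + 2.02 + 2.13 = 10.38
Sum of the distinct covariances = 11.32
Var(T) = 10.38 + 2 × 11.32 = 33.02
α = (k/(k−1))·(1 − sum of item variances/Var(T)) = (6/5)·(1 − 10.38/33.02) = 0.823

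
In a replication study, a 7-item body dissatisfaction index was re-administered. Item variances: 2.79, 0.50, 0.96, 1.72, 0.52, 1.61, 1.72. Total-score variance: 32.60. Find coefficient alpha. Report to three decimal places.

sum of item variances = 2.79 + 0.50 + 0.96 + 1.72 + 0.52 + 1.61 + 1.72 = 9.82
α = (k/(k−1))·(1 − sum of item variances/σ²_T) = (7/6)·(1 − 9.82/32.60) = 0.815

α = 0.815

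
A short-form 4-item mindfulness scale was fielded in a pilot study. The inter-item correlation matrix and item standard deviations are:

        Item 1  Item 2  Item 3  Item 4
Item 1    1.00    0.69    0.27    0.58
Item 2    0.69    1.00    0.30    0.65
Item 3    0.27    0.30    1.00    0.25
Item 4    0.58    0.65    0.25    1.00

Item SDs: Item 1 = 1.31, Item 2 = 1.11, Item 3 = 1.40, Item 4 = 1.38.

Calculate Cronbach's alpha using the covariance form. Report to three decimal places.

Cronbach's alpha = 0.758

Σσ²ᵢ = 1.31² + 1.11² + 1.40² + 1.38² = 6.8126
Covariances σ_ij = r_ij · s_i · s_j:
  σ(Item 1,Item 2) = 0.69 × 1.31 × 1.11 = 1.0033
  σ(Item 1,Item 3) = 0.27 × 1.31 × 1.40 = 0.4952
  σ(Item 1,Item 4) = 0.58 × 1.31 × 1.38 = 1.0485
  σ(Item 2,Item 3) = 0.30 × 1.11 × 1.40 = 0.4662
  σ(Item 2,Item 4) = 0.65 × 1.11 × 1.38 = 0.9957
  σ(Item 3,Item 4) = 0.25 × 1.40 × 1.38 = 0.4830
σ²_T = Σσ²ᵢ + 2·Σσ_ij = 6.8126 + 2 × 4.4919 = 15.7964
α = (4/3)·(1 − 6.8126/15.7964) = 0.758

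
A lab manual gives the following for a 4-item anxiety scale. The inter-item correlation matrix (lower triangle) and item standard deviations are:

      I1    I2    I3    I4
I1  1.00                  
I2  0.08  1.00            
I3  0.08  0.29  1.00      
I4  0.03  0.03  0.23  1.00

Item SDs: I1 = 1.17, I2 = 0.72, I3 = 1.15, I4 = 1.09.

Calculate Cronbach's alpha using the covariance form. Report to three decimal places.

Σσ²ᵢ = 1.17² + 0.72² + 1.15² + 1.09² = 4.3979
Covariances σ_ij = r_ij · s_i · s_j:
  σ(I1,I2) = 0.08 × 1.17 × 0.72 = 0.0674
  σ(I1,I3) = 0.08 × 1.17 × 1.15 = 0.1076
  σ(I1,I4) = 0.03 × 1.17 × 1.09 = 0.0383
  σ(I2,I3) = 0.29 × 0.72 × 1.15 = 0.2401
  σ(I2,I4) = 0.03 × 0.72 × 1.09 = 0.0235
  σ(I3,I4) = 0.23 × 1.15 × 1.09 = 0.2883
σ²_T = Σσ²ᵢ + 2·Σσ_ij = 4.3979 + 2 × 0.7652 = 5.9283
α = (4/3)·(1 − 4.3979/5.9283) = 0.344

Cronbach's alpha = 0.344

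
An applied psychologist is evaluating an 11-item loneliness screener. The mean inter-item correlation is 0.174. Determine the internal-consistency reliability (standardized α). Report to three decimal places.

Standardized α = k·r̄ / (1 + (k−1)·r̄) = 11 × 0.174 / (1 + 10 × 0.174)
  = 1.9140 / 2.7400 = 0.699

standardized α = 0.699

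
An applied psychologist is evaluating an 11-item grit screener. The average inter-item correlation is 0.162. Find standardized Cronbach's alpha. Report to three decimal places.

α = 0.680

Standardized α = k·r̄ / (1 + (k−1)·r̄) = 11 × 0.162 / (1 + 10 × 0.162)
  = 1.7820 / 2.6200 = 0.680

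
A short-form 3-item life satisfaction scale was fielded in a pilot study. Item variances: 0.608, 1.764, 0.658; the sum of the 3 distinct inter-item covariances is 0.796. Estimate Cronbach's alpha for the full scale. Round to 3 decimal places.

Cronbach's alpha = 0.517

Σσᵢ² = 0.608 + 1.764 + 0.658 = 3.030
Sum of distinct covariances = 0.796
σ²_total = Σσᵢ² + 2·Σcov = 3.030 + 2 × 0.796 = 4.622
α = (3/2)·(1 − 3.030/4.622) = 0.517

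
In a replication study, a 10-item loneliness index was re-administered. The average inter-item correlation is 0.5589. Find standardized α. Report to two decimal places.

standardized α = 0.93

Standardized α = k·r̄ / (1 + (k−1)·r̄) = 10 × 0.5589 / (1 + 9 × 0.5589)
  = 5.5890 / 6.0301 = 0.93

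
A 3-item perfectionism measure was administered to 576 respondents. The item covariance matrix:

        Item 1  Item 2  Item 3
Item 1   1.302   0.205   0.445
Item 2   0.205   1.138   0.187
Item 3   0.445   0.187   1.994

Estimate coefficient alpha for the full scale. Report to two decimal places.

α = 0.41

Σσ²ᵢ = 1.302 + 1.138 + 1.994 = 4.434
Sum of the distinct covariances = 0.837
σ²_total = 4.434 + 2 × 0.837 = 6.108
α = (k/(k−1))·(1 − Σσ²ᵢ/σ²_total) = (3/2)·(1 − 4.434/6.108) = 0.41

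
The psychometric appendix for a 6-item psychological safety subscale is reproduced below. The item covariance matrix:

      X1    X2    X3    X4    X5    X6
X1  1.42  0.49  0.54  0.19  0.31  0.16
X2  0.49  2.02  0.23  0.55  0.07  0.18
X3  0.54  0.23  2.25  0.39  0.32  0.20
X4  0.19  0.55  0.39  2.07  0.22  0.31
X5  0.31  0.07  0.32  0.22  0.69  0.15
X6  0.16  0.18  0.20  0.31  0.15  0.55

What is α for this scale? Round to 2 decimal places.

α = 0.59

Σσ²ᵢ = 1.42 + 2.02 + 2.25 + 2.07 + 0.69 + 0.55 = 9.00
Σ_{i<j} σ_ij = 4.31
total variance = 9.00 + 2 × 4.31 = 17.62
α = (k/(k−1))·(1 − Σσ²ᵢ/total variance) = (6/5)·(1 − 9.00/17.62) = 0.59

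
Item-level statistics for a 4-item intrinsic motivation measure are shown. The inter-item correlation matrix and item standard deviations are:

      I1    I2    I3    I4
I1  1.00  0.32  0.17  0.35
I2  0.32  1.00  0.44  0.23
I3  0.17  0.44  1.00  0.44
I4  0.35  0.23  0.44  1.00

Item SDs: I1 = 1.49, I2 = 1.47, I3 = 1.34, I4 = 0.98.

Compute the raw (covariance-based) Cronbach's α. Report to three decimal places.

Σσ²ᵢ = 1.49² + 1.47² + 1.34² + 0.98² = 7.1370
Covariances σ_ij = r_ij · s_i · s_j:
  σ(I1,I2) = 0.32 × 1.49 × 1.47 = 0.7009
  σ(I1,I3) = 0.17 × 1.49 × 1.34 = 0.3394
  σ(I1,I4) = 0.35 × 1.49 × 0.98 = 0.5111
  σ(I2,I3) = 0.44 × 1.47 × 1.34 = 0.8667
  σ(I2,I4) = 0.23 × 1.47 × 0.98 = 0.3313
  σ(I3,I4) = 0.44 × 1.34 × 0.98 = 0.5778
σ²_T = Σσ²ᵢ + 2·Σσ_ij = 7.1370 + 2 × 3.3272 = 13.7914
α = (4/3)·(1 − 7.1370/13.7914) = 0.643

α = 0.643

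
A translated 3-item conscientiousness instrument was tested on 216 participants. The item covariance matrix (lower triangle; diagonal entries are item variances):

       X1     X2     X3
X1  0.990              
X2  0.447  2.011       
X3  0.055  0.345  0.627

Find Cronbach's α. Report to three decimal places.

Cronbach's α = 0.477

Σσᵢ² = 0.990 + 2.011 + 0.627 = 3.628
Σ_{i<j} σ_ij = 0.847
Var(T) = 3.628 + 2 × 0.847 = 5.322
α = (k/(k−1))·(1 − Σσᵢ²/Var(T)) = (3/2)·(1 − 3.628/5.322) = 0.477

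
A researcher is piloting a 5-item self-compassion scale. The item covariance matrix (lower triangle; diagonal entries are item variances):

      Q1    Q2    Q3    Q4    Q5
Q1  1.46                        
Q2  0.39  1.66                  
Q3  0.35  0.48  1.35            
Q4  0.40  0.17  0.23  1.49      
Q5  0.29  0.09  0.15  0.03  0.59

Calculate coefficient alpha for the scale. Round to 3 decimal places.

coefficient alpha = 0.551

sum of item variances = 1.46 + 1.66 + 1.35 + 1.49 + 0.59 = 6.55
Sum of the distinct covariances = 2.58
σ²_T = 6.55 + 2 × 2.58 = 11.71
α = (k/(k−1))·(1 − sum of item variances/σ²_T) = (5/4)·(1 − 6.55/11.71) = 0.551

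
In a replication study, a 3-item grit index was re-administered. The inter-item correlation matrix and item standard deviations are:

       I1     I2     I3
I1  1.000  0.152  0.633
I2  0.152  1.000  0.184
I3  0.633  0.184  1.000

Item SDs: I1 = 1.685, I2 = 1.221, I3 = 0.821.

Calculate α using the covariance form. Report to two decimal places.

α = 0.53

Σσ²ᵢ = 1.685² + 1.221² + 0.821² = 5.0041
Covariances σ_ij = r_ij · s_i · s_j:
  σ(I1,I2) = 0.152 × 1.685 × 1.221 = 0.3127
  σ(I1,I3) = 0.633 × 1.685 × 0.821 = 0.8757
  σ(I2,I3) = 0.184 × 1.221 × 0.821 = 0.1844
σ²_T = Σσ²ᵢ + 2·Σσ_ij = 5.0041 + 2 × 1.3728 = 7.7497
α = (3/2)·(1 − 5.0041/7.7497) = 0.53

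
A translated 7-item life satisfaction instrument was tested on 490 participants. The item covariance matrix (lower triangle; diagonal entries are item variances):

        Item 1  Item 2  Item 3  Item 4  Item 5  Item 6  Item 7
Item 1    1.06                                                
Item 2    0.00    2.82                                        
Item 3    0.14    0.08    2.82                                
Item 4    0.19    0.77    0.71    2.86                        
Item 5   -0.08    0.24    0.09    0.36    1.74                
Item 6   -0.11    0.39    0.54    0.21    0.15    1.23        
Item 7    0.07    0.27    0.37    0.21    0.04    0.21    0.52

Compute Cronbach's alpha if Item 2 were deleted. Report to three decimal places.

α = 0.453

Remaining items: Item 1, Item 3, Item 4, Item 5, Item 6, Item 7 (k = 6).
ΣVar(i) = 1.06 + 2.82 + 2.86 + 1.74 + 1.23 + 0.52 = 10.23
σ²_T = 10.23 + 2 × 3.10 = 16.43
α (item deleted) = (6/5)·(1 − 10.23/16.43) = 0.453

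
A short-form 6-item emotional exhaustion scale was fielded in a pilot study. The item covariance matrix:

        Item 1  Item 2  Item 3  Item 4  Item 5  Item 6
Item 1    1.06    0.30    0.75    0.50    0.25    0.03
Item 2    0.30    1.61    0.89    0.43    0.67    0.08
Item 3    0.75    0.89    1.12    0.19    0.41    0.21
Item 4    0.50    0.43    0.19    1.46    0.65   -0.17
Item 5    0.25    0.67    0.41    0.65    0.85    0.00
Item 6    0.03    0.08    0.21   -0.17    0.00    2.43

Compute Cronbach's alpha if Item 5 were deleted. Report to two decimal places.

Remaining items: Item 1, Item 2, Item 3, Item 4, Item 6 (k = 5).
ΣVar(i) = 1.06 + 1.61 + 1.12 + 1.46 + 2.43 = 7.68
σ²_total = 7.68 + 2 × 3.21 = 14.10
α (item deleted) = (5/4)·(1 − 7.68/14.10) = 0.57

α = 0.57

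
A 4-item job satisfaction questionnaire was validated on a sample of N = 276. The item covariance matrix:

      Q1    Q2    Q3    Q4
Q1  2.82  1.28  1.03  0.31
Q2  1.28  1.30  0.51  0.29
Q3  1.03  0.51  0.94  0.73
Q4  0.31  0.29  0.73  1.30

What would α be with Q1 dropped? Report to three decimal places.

Remaining items: Q2, Q3, Q4 (k = 3).
ΣVar(i) = 1.30 + 0.94 + 1.30 = 3.54
total variance = 3.54 + 2 × 1.53 = 6.60
α (item deleted) = (3/2)·(1 − 3.54/6.60) = 0.695

α = 0.695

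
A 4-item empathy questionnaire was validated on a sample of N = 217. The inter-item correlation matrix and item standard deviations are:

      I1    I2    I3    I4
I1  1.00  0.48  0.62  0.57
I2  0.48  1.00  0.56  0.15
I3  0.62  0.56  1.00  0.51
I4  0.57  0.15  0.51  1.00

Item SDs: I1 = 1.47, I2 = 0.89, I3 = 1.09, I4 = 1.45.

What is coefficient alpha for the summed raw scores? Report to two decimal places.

Σσ²ᵢ = 1.47² + 0.89² + 1.09² + 1.45² = 6.2436
Covariances σ_ij = r_ij · s_i · s_j:
  σ(I1,I2) = 0.48 × 1.47 × 0.89 = 0.6280
  σ(I1,I3) = 0.62 × 1.47 × 1.09 = 0.9934
  σ(I1,I4) = 0.57 × 1.47 × 1.45 = 1.2150
  σ(I2,I3) = 0.56 × 0.89 × 1.09 = 0.5433
  σ(I2,I4) = 0.15 × 0.89 × 1.45 = 0.1936
  σ(I3,I4) = 0.51 × 1.09 × 1.45 = 0.8061
σ²_T = Σσ²ᵢ + 2·Σσ_ij = 6.2436 + 2 × 4.3794 = 15.0024
α = (4/3)·(1 − 6.2436/15.0024) = 0.78

α = 0.78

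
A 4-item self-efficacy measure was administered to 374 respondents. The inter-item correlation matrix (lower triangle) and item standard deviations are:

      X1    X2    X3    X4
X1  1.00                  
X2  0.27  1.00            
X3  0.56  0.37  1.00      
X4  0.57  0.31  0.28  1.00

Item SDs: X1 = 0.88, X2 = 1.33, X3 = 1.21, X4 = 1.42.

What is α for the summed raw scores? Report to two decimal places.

α = 0.70

Σσ²ᵢ = 0.88² + 1.33² + 1.21² + 1.42² = 6.0238
Covariances σ_ij = r_ij · s_i · s_j:
  σ(X1,X2) = 0.27 × 0.88 × 1.33 = 0.3160
  σ(X1,X3) = 0.56 × 0.88 × 1.21 = 0.5963
  σ(X1,X4) = 0.57 × 0.88 × 1.42 = 0.7123
  σ(X2,X3) = 0.37 × 1.33 × 1.21 = 0.5954
  σ(X2,X4) = 0.31 × 1.33 × 1.42 = 0.5855
  σ(X3,X4) = 0.28 × 1.21 × 1.42 = 0.4811
σ²_T = Σσ²ᵢ + 2·Σσ_ij = 6.0238 + 2 × 3.2866 = 12.5970
α = (4/3)·(1 − 6.0238/12.5970) = 0.70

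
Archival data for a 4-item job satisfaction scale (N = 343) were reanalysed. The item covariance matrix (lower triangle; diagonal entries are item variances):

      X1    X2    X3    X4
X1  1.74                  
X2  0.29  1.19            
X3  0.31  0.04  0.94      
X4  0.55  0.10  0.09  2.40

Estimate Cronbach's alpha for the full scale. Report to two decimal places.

Cronbach's alpha = 0.41

sum of item variances = 1.74 + 1.19 + 0.94 + 2.40 = 6.27
Σ_{i<j} σ_ij = 1.38
σ²_T = 6.27 + 2 × 1.38 = 9.03
α = (k/(k−1))·(1 − sum of item variances/σ²_T) = (4/3)·(1 − 6.27/9.03) = 0.41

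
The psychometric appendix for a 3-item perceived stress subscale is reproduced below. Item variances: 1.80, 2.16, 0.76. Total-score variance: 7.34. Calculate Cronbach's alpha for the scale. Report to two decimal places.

Cronbach's alpha = 0.54

Σσ²ᵢ = 1.80 + 2.16 + 0.76 = 4.72
α = (k/(k−1))·(1 − Σσ²ᵢ/σ²_T) = (3/2)·(1 − 4.72/7.34) = 0.54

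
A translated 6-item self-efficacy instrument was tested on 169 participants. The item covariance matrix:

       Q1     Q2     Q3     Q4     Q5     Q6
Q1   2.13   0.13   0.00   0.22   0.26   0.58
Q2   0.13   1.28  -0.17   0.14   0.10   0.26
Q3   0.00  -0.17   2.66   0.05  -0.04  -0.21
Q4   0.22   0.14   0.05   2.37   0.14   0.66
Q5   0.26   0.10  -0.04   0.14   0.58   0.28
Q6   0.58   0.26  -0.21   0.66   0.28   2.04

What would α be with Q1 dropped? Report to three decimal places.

α = 0.267

Remaining items: Q2, Q3, Q4, Q5, Q6 (k = 5).
Σσ²ᵢ = 1.28 + 2.66 + 2.37 + 0.58 + 2.04 = 8.93
total variance = 8.93 + 2 × 1.21 = 11.35
α (item deleted) = (5/4)·(1 − 8.93/11.35) = 0.267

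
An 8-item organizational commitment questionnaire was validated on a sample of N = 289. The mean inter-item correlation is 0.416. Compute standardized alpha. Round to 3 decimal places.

Standardized α = k·r̄ / (1 + (k−1)·r̄) = 8 × 0.416 / (1 + 7 × 0.416)
  = 3.3280 / 3.9120 = 0.851

α = 0.851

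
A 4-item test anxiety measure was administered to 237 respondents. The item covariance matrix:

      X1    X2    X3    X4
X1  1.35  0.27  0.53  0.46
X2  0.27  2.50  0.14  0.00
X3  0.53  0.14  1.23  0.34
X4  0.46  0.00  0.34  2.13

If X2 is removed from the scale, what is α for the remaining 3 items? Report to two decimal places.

Remaining items: X1, X3, X4 (k = 3).
Σσᵢ² = 1.35 + 1.23 + 2.13 = 4.71
total variance = 4.71 + 2 × 1.33 = 7.37
α (item deleted) = (3/2)·(1 − 4.71/7.37) = 0.54

α = 0.54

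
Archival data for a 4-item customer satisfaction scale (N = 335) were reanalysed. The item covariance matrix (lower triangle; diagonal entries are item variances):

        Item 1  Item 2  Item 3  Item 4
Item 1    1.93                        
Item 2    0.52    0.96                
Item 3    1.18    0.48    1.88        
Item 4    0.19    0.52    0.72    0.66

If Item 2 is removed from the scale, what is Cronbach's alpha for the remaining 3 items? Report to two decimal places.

α = 0.72

Remaining items: Item 1, Item 3, Item 4 (k = 3).
Σσᵢ² = 1.93 + 1.88 + 0.66 = 4.47
total variance = 4.47 + 2 × 2.09 = 8.65
α (item deleted) = (3/2)·(1 − 4.47/8.65) = 0.72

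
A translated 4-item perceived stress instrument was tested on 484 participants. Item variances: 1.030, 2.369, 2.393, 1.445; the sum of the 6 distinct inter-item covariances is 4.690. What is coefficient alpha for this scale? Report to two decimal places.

sum of item variances = 1.030 + 2.369 + 2.393 + 1.445 = 7.237
Sum of distinct covariances = 4.690
total variance = sum of item variances + 2·Σcov = 7.237 + 2 × 4.690 = 16.617
α = (4/3)·(1 − 7.237/16.617) = 0.75

coefficient alpha = 0.75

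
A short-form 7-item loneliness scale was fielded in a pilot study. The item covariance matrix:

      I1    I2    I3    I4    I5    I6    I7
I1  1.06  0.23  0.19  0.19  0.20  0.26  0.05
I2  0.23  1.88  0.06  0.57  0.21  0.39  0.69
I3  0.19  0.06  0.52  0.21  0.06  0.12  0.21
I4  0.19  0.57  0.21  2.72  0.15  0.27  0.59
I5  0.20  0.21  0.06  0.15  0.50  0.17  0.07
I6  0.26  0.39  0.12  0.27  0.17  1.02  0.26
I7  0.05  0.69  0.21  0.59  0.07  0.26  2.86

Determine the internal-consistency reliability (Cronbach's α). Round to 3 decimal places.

α = 0.576

Σσ²ᵢ = 1.06 + 1.88 + 0.52 + 2.72 + 0.50 + 1.02 + 2.86 = 10.56
Σ_{i<j} σ_ij = 5.15
total variance = 10.56 + 2 × 5.15 = 20.86
α = (k/(k−1))·(1 − Σσ²ᵢ/total variance) = (7/6)·(1 − 10.56/20.86) = 0.576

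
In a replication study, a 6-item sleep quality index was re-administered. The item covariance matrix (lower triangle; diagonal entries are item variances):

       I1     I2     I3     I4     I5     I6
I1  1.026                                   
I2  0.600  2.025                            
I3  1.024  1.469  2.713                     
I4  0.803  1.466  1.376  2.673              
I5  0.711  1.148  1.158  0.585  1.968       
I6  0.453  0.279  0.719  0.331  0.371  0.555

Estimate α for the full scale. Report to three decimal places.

Σσᵢ² = 1.026 + 2.025 + 2.713 + 2.673 + 1.968 + 0.555 = 10.960
Σ_{i<j} σ_ij = 12.493
σ²_T = 10.960 + 2 × 12.493 = 35.946
α = (k/(k−1))·(1 − Σσᵢ²/σ²_T) = (6/5)·(1 − 10.960/35.946) = 0.834

α = 0.834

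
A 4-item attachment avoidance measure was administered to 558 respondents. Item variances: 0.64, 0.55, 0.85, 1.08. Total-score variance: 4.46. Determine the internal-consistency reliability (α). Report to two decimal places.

Σσᵢ² = 0.64 + 0.55 + 0.85 + 1.08 = 3.12
α = (k/(k−1))·(1 − Σσᵢ²/σ²_T) = (4/3)·(1 − 3.12/4.46) = 0.40

α = 0.40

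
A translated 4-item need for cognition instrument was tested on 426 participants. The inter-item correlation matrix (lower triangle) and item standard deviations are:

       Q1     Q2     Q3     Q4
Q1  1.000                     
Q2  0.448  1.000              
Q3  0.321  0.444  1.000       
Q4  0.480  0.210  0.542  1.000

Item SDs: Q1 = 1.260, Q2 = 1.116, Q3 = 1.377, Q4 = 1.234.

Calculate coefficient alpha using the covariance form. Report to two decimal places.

α = 0.73

Σσ²ᵢ = 1.260² + 1.116² + 1.377² + 1.234² = 6.2519
Covariances σ_ij = r_ij · s_i · s_j:
  σ(Q1,Q2) = 0.448 × 1.260 × 1.116 = 0.6300
  σ(Q1,Q3) = 0.321 × 1.260 × 1.377 = 0.5569
  σ(Q1,Q4) = 0.480 × 1.260 × 1.234 = 0.7463
  σ(Q2,Q3) = 0.444 × 1.116 × 1.377 = 0.6823
  σ(Q2,Q4) = 0.210 × 1.116 × 1.234 = 0.2892
  σ(Q3,Q4) = 0.542 × 1.377 × 1.234 = 0.9210
σ²_T = Σσ²ᵢ + 2·Σσ_ij = 6.2519 + 2 × 3.8257 = 13.9033
α = (4/3)·(1 − 6.2519/13.9033) = 0.73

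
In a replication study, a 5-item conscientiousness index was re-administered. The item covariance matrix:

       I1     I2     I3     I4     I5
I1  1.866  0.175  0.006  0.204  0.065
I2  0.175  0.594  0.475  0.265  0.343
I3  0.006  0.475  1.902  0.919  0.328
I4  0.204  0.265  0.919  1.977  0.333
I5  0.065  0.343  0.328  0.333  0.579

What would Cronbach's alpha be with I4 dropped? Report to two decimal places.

Cronbach's alpha = 0.48

Remaining items: I1, I2, I3, I5 (k = 4).
sum of item variances = 1.866 + 0.594 + 1.902 + 0.579 = 4.941
total variance = 4.941 + 2 × 1.392 = 7.725
α (item deleted) = (4/3)·(1 − 4.941/7.725) = 0.48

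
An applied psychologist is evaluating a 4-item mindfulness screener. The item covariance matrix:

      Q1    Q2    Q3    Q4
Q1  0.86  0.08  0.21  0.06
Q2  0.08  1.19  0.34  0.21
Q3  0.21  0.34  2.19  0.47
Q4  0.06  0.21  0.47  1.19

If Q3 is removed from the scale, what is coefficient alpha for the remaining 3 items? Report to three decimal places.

α = 0.266

Remaining items: Q1, Q2, Q4 (k = 3).
Σσᵢ² = 0.86 + 1.19 + 1.19 = 3.24
Var(T) = 3.24 + 2 × 0.35 = 3.94
α (item deleted) = (3/2)·(1 − 3.24/3.94) = 0.266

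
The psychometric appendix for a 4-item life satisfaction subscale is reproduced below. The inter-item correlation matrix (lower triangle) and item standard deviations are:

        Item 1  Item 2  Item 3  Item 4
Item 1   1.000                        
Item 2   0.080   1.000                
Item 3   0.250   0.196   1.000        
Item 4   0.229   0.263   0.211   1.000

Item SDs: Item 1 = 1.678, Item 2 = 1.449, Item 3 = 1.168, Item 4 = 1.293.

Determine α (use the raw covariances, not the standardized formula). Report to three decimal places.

Σσ²ᵢ = 1.678² + 1.449² + 1.168² + 1.293² = 7.9514
Covariances σ_ij = r_ij · s_i · s_j:
  σ(Item 1,Item 2) = 0.080 × 1.678 × 1.449 = 0.1945
  σ(Item 1,Item 3) = 0.250 × 1.678 × 1.168 = 0.4900
  σ(Item 1,Item 4) = 0.229 × 1.678 × 1.293 = 0.4969
  σ(Item 2,Item 3) = 0.196 × 1.449 × 1.168 = 0.3317
  σ(Item 2,Item 4) = 0.263 × 1.449 × 1.293 = 0.4927
  σ(Item 3,Item 4) = 0.211 × 1.168 × 1.293 = 0.3187
σ²_T = Σσ²ᵢ + 2·Σσ_ij = 7.9514 + 2 × 2.3245 = 12.6004
α = (4/3)·(1 − 7.9514/12.6004) = 0.492

α = 0.492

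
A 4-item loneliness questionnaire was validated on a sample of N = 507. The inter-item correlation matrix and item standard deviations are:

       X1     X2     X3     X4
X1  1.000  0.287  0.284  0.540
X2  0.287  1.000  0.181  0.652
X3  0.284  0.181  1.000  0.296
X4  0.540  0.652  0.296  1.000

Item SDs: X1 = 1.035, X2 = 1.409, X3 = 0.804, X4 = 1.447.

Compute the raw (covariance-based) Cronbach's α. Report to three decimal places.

Σσ²ᵢ = 1.035² + 1.409² + 0.804² + 1.447² = 5.7967
Covariances σ_ij = r_ij · s_i · s_j:
  σ(X1,X2) = 0.287 × 1.035 × 1.409 = 0.4185
  σ(X1,X3) = 0.284 × 1.035 × 0.804 = 0.2363
  σ(X1,X4) = 0.540 × 1.035 × 1.447 = 0.8087
  σ(X2,X3) = 0.181 × 1.409 × 0.804 = 0.2050
  σ(X2,X4) = 0.652 × 1.409 × 1.447 = 1.3293
  σ(X3,X4) = 0.296 × 0.804 × 1.447 = 0.3444
σ²_T = Σσ²ᵢ + 2·Σσ_ij = 5.7967 + 2 × 3.3422 = 12.4811
α = (4/3)·(1 − 5.7967/12.4811) = 0.714

Cronbach's α = 0.714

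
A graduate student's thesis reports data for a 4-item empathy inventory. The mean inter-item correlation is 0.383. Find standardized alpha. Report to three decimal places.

standardized alpha = 0.713

Standardized α = k·r̄ / (1 + (k−1)·r̄) = 4 × 0.383 / (1 + 3 × 0.383)
  = 1.5320 / 2.1490 = 0.713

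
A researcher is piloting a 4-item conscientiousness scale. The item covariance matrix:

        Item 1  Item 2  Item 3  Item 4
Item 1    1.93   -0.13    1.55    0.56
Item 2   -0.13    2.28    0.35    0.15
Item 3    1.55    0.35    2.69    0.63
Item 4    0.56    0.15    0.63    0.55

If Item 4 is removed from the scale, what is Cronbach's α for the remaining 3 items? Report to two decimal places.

Remaining items: Item 1, Item 2, Item 3 (k = 3).
Σσᵢ² = 1.93 + 2.28 + 2.69 = 6.90
σ²_total = 6.90 + 2 × 1.77 = 10.44
α (item deleted) = (3/2)·(1 − 6.90/10.44) = 0.51

α = 0.51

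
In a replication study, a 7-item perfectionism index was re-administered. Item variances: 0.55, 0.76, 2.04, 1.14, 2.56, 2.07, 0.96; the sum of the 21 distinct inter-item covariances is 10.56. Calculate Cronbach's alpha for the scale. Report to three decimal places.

Σσᵢ² = 0.55 + 0.76 + 2.04 + 1.14 + 2.56 + 2.07 + 0.96 = 10.08
Sum of distinct covariances = 10.56
σ²_T = Σσᵢ² + 2·Σcov = 10.08 + 2 × 10.56 = 31.20
α = (7/6)·(1 − 10.08/31.20) = 0.790

Cronbach's alpha = 0.790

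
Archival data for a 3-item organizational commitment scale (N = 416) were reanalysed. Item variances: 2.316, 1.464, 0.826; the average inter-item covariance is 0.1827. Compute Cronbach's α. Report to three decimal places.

Σσ²ᵢ = 2.316 + 1.464 + 0.826 = 4.606
Sum of the 3 distinct covariances = 3 × 0.1827 = 0.5481
total variance = Σσ²ᵢ + 2·Σcov = 4.606 + 2 × 0.5481 = 5.7022
α = (3/2)·(1 − 4.606/5.7022) = 0.288

α = 0.288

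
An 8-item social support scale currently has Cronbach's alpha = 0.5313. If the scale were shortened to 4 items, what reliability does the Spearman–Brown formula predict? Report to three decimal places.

Length factor m = 4/8 = 0.5000
α' = m·α / (1 − (1−m)·α)
   = 4/8 × 0.5313 / (1 − (1 − 4/8) × 0.5313)
   = 0.2656 / 0.7344 = 0.362

predicted reliability = 0.362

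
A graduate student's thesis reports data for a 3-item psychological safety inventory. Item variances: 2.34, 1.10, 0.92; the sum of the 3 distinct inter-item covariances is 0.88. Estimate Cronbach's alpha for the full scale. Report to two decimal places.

α = 0.43

Σσ²ᵢ = 2.34 + 1.10 + 0.92 = 4.36
Sum of distinct covariances = 0.88
σ²_T = Σσ²ᵢ + 2·Σcov = 4.36 + 2 × 0.88 = 6.12
α = (3/2)·(1 − 4.36/6.12) = 0.43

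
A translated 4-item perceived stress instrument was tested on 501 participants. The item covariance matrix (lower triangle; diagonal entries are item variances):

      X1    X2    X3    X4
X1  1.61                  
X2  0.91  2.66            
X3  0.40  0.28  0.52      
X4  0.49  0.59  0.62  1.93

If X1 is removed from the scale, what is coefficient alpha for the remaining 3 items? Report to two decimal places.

Remaining items: X2, X3, X4 (k = 3).
Σσ²ᵢ = 2.66 + 0.52 + 1.93 = 5.11
total variance = 5.11 + 2 × 1.49 = 8.09
α (item deleted) = (3/2)·(1 − 5.11/8.09) = 0.55

α = 0.55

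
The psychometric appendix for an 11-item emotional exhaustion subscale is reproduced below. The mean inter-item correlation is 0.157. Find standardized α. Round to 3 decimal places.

standardized α = 0.672

Standardized α = k·r̄ / (1 + (k−1)·r̄) = 11 × 0.157 / (1 + 10 × 0.157)
  = 1.7270 / 2.5700 = 0.672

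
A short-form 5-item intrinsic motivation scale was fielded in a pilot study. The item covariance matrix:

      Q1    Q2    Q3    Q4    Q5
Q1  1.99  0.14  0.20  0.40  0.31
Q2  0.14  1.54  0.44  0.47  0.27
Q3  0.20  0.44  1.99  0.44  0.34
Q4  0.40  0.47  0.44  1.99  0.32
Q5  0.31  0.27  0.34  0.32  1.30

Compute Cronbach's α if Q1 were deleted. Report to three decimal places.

Remaining items: Q2, Q3, Q4, Q5 (k = 4).
ΣVar(i) = 1.54 + 1.99 + 1.99 + 1.30 = 6.82
Var(T) = 6.82 + 2 × 2.28 = 11.38
α (item deleted) = (4/3)·(1 − 6.82/11.38) = 0.534

α = 0.534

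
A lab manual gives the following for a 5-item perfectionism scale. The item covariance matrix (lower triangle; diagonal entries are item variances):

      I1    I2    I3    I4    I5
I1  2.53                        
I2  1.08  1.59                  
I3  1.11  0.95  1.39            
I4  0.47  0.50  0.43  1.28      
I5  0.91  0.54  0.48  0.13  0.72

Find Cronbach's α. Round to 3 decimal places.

Σσ²ᵢ = 2.53 + 1.59 + 1.39 + 1.28 + 0.72 = 7.51
Sum of off-diagonal covariances = 6.60
σ²_T = 7.51 + 2 × 6.60 = 20.71
α = (k/(k−1))·(1 − Σσ²ᵢ/σ²_T) = (5/4)·(1 − 7.51/20.71) = 0.797

Cronbach's α = 0.797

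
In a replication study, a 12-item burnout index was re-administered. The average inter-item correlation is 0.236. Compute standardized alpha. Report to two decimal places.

α = 0.79

Standardized α = k·r̄ / (1 + (k−1)·r̄) = 12 × 0.236 / (1 + 11 × 0.236)
  = 2.8320 / 3.5960 = 0.79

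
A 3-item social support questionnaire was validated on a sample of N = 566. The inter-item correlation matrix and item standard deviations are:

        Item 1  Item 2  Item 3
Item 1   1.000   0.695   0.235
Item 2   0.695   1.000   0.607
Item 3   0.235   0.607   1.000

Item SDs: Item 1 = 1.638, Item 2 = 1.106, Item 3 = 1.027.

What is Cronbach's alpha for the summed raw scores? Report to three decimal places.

Cronbach's alpha = 0.729

Σσ²ᵢ = 1.638² + 1.106² + 1.027² = 4.9610
Covariances σ_ij = r_ij · s_i · s_j:
  σ(Item 1,Item 2) = 0.695 × 1.638 × 1.106 = 1.2591
  σ(Item 1,Item 3) = 0.235 × 1.638 × 1.027 = 0.3953
  σ(Item 2,Item 3) = 0.607 × 1.106 × 1.027 = 0.6895
σ²_T = Σσ²ᵢ + 2·Σσ_ij = 4.9610 + 2 × 2.3439 = 9.6488
α = (3/2)·(1 − 4.9610/9.6488) = 0.729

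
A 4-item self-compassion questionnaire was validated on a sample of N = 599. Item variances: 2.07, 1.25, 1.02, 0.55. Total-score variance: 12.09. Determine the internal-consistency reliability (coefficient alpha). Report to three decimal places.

coefficient alpha = 0.794

ΣVar(i) = 2.07 + 1.25 + 1.02 + 0.55 = 4.89
α = (k/(k−1))·(1 − ΣVar(i)/Var(T)) = (4/3)·(1 − 4.89/12.09) = 0.794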